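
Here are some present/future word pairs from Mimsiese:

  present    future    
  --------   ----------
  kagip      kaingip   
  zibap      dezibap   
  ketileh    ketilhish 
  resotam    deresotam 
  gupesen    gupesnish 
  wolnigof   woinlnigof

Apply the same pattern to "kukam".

zibap and kagip both end in -p yet inflect differently (dezibap, kaingip), so the final letter is not what conditions the rule; the last vowel is.
"kukam" has last vowel 'a'. The stems whose last vowel is 'a' (zibap → dezibap, resotam → deresotam) add the prefix de-.
The other patterns: stems whose last vowel is 'e' delete the last vowel and add -ish; stems whose last vowel is 'i' or 'o' insert -in- after the first vowel.
So kukam → dekukam.

dekukam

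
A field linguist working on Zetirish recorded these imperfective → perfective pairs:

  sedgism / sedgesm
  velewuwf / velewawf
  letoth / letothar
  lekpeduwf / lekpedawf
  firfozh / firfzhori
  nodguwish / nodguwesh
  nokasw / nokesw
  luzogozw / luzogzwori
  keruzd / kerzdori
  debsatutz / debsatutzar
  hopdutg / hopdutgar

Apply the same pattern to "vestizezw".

vestizzwori

"vestizezw" has second-to-last letter 'z'. The stems whose second-to-last letter is 'z' (keruzd → kerzdori, firfozh → firfzhori, luzogozw → luzogzwori) delete the last vowel and add -ori.
The other patterns: stems whose second-to-last letter is 't' add -ar; stems whose second-to-last letter is 's' change the last vowel to 'e'; stems whose second-to-last letter is 'w' change the last vowel to 'a'.
So vestizezw → vestizzwori.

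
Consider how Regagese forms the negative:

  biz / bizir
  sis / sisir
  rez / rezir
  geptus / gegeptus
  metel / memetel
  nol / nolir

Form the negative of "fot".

fotir

metel and nol both end in -l yet inflect differently (memetel, nolir), so the final letter is not what conditions the rule; the number of vowels is.
"fot" has 1 vowel. The stems with 1 vowel (nol → nolir, sis → sisir, biz → bizir) add -ir.
So fot → fotir.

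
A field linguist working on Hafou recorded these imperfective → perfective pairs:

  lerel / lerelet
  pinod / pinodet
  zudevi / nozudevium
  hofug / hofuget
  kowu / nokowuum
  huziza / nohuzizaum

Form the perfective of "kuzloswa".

"kuzloswa" ends in a vowel. The stems ending in a vowel (huziza → nohuzizaum, zudevi → nozudevium, kowu → nokowuum) add no- … -um around the stem.
So kuzloswa → nokuzloswaum.

nokuzloswaum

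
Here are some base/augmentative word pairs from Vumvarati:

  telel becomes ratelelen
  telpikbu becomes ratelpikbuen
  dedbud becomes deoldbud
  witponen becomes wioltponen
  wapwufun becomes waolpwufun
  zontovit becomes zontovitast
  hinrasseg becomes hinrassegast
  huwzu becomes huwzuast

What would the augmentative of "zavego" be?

zavegoast

telpikbu and huwzu both end in -u yet inflect differently (ratelpikbuen, huwzuast), so the final letter is not what conditions the rule; the first letter is.
"zavego" begins with z-. The one such stem in the data (zontovit → zontovitast) adds -ast, so the same rule applies.
The other patterns: stems beginning with t- add ra- … -en around the stem; stems beginning with d- or w- insert -ol- after the first vowel.
So zavego → zavegoast.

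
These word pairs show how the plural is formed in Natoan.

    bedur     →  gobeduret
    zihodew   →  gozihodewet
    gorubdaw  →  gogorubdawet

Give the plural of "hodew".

gohodewet

Every pair shown (bedur → gobeduret, zihodew → gozihodewet, gorubdaw → gogorubdawet) follows the same rule: add go- … -et around the stem.
So hodew → gohodewet.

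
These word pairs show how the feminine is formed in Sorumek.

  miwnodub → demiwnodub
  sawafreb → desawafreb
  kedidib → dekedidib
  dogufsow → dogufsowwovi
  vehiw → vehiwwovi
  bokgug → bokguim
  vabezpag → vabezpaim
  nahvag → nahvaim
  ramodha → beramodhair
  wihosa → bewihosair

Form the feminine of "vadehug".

vadehuim

"vadehug" ends in -g. The stems ending in -g (bokgug → bokguim, vabezpag → vabezpaim, nahvag → nahvaim) drop the final letter and add -im.
The other patterns: stems ending in -b add the prefix de-; stems ending in -w double the final consonant and add -ovi; stems ending in -a add be- … -ir around the stem.
So vadehug → vadehuim.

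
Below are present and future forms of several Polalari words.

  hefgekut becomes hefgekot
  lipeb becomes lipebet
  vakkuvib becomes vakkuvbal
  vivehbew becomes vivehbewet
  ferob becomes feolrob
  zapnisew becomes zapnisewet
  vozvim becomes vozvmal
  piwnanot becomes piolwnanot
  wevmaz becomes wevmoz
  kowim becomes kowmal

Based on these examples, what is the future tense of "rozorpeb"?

rozorpebet

vakkuvib and ferob both end in -b yet inflect differently (vakkuvbal, feolrob), so the final letter is not what conditions the rule; the last vowel is.
"rozorpeb" has last vowel 'e'. The stems whose last vowel is 'e' (lipeb → lipebet, zapnisew → zapnisewet, vivehbew → vivehbewet) add -et.
So rozorpeb → rozorpebet.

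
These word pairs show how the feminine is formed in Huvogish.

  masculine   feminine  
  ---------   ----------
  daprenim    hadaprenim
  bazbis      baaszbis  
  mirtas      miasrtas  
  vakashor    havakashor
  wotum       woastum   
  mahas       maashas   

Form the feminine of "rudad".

daprenim and wotum both end in -m yet inflect differently (hadaprenim, woastum), so the final letter is not what conditions the rule; the number of vowels is.
"rudad" has 2 vowels. The stems with 2 vowels (wotum → woastum, mirtas → miasrtas, mahas → maashas) insert -as- after the first vowel.
The other pattern: stems with 3 vowels add the prefix ha-.
So rudad → ruasdad.

ruasdad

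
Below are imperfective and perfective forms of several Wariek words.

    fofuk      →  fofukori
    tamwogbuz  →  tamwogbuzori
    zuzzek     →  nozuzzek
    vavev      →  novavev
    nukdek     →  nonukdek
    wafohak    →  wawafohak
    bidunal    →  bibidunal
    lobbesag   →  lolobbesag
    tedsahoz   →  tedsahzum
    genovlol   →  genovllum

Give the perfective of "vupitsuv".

fofuk and zuzzek both end in -k yet inflect differently (fofukori, nozuzzek), so the final letter is not what conditions the rule; the last vowel is.
"vupitsuv" has last vowel 'u'. The stems whose last vowel is 'u' (fofuk → fofukori, tamwogbuz → tamwogbuzori) add -ori.
The other patterns: stems whose last vowel is 'e' add the prefix no-; stems whose last vowel is 'a' repeat the first consonant+vowel as a prefix; stems whose last vowel is 'o' delete the last vowel and add -um.
So vupitsuv → vupitsuvori.

vupitsuvori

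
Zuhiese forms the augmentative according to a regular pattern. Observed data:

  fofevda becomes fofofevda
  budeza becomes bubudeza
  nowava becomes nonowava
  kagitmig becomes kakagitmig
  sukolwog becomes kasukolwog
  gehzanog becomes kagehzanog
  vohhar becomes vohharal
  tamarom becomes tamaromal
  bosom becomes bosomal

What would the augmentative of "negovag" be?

"negovag" ends in -g. The stems ending in -g (kagitmig → kakagitmig, sukolwog → kasukolwog, gehzanog → kagehzanog) add the prefix ka-.
So negovag → kanegovag.

kanegovag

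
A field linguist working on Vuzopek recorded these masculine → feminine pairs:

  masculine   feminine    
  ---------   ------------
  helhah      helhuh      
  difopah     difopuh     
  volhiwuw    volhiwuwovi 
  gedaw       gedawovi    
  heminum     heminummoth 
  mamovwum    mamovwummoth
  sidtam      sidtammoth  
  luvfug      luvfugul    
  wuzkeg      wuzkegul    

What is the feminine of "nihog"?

nihogul

helhah and gedaw both have last vowel 'a' yet inflect differently (helhuh, gedawovi), so the last vowel is not what conditions the rule; the final letter is.
"nihog" ends in -g. The stems ending in -g (luvfug → luvfugul, wuzkeg → wuzkegul) add -ul.
The other patterns: stems ending in -h change the last vowel to 'u'; stems ending in -w add -ovi; stems ending in -m double the final consonant and add -oth.
So nihog → nihogul.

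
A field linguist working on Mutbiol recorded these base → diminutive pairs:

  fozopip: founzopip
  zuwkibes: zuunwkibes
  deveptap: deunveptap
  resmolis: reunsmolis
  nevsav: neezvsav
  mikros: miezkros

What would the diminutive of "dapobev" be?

"dapobev" has 3 vowels. The stems with 3 vowels (fozopip → founzopip, zuwkibes → zuunwkibes, deveptap → deunveptap) insert -un- after the first vowel.
So dapobev → daunpobev.

daunpobev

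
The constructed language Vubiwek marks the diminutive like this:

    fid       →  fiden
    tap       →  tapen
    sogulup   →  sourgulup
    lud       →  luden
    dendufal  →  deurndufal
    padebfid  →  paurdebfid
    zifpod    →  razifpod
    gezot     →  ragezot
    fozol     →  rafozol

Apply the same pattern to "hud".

fid and zifpod both end in -d yet inflect differently (fiden, razifpod), so the final letter is not what conditions the rule; the number of vowels is.
"hud" has 1 vowel. The stems with 1 vowel (fid → fiden, tap → tapen, lud → luden) add -en.
The other patterns: stems with 2 vowels add the prefix ra-; stems with 3 vowels insert -ur- after the first vowel.
So hud → huden.

huden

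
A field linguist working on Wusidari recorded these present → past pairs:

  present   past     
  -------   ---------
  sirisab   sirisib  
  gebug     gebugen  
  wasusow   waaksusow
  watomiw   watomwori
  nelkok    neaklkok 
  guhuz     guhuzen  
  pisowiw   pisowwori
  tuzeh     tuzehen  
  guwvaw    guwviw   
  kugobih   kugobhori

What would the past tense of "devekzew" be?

guwvaw and wasusow both end in -w yet inflect differently (guwviw, waaksusow), so the final letter is not what conditions the rule; the last vowel is.
"devekzew" has last vowel 'e'. The one such stem in the data (tuzeh → tuzehen) adds -en, so the same rule applies.
The other patterns: stems whose last vowel is 'a' change the last vowel to 'i'; stems whose last vowel is 'o' insert -ak- after the first vowel; stems whose last vowel is 'i' delete the last vowel and add -ori.
So devekzew → devekzewen.

devekzewen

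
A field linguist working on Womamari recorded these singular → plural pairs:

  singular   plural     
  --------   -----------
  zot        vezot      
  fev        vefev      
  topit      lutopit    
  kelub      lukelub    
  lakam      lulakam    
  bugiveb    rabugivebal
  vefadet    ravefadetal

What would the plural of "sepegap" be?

rasepegapal

zot and topit both end in -t yet inflect differently (vezot, lutopit), so the final letter is not what conditions the rule; the number of vowels is.
"sepegap" has 3 vowels. The stems with 3 vowels (bugiveb → rabugivebal, vefadet → ravefadetal) add ra- … -al around the stem.
The other patterns: stems with 1 vowel add the prefix ve-; stems with 2 vowels add the prefix lu-.
So sepegap → rasepegapal.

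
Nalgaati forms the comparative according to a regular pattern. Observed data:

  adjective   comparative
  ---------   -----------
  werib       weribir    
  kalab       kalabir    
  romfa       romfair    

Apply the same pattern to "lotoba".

lotobair

Every pair shown (werib → weribir, kalab → kalabir, romfa → romfair) follows the same rule: add -ir.
So lotoba → lotobair.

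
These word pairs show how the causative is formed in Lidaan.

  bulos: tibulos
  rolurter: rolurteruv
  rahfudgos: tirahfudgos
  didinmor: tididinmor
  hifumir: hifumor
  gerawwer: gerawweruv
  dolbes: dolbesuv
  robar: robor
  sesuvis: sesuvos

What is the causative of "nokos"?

dolbes and bulos both end in -s yet inflect differently (dolbesuv, tibulos), so the final letter is not what conditions the rule; the last vowel is.
"nokos" has last vowel 'o'. The stems whose last vowel is 'o' (bulos → tibulos, didinmor → tididinmor, rahfudgos → tirahfudgos) add the prefix ti-.
So nokos → tinokos.

tinokos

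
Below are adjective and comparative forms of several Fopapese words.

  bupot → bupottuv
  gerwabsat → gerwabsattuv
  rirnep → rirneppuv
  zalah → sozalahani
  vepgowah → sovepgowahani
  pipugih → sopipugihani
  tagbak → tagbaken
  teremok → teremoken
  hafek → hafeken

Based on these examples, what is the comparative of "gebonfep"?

gerwabsat and zalah both have last vowel 'a' yet inflect differently (gerwabsattuv, sozalahani), so the last vowel is not what conditions the rule; the final letter is.
"gebonfep" ends in -p. The one such stem in the data (rirnep → rirneppuv) doubles the final consonant and adds -uv (as do bupot, gerwabsat), so the same rule applies.
The other patterns: stems ending in -h add so- … -ani around the stem; stems ending in -k add -en.
So gebonfep → gebonfeppuv.

gebonfeppuv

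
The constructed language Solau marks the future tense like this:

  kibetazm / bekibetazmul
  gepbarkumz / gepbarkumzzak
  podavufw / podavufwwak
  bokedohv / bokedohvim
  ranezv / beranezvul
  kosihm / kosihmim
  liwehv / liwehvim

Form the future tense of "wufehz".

ranezv and liwehv both end in -v yet inflect differently (beranezvul, liwehvim), so the final letter is not what conditions the rule; the second-to-last letter is.
"wufehz" has second-to-last letter 'h'. The stems whose second-to-last letter is 'h' (liwehv → liwehvim, bokedohv → bokedohvim, kosihm → kosihmim) add -im.
The other patterns: stems whose second-to-last letter is 'z' add be- … -ul around the stem; stems whose second-to-last letter is 'f' or 'm' double the final consonant and add -ak.
So wufehz → wufehzim.

wufehzim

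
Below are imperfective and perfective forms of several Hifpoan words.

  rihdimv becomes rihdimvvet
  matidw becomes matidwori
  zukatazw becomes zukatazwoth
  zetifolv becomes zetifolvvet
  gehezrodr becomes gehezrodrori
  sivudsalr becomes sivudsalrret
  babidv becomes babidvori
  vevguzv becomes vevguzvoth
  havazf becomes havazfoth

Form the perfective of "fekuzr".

fekuzroth

babidv and rihdimv both end in -v yet inflect differently (babidvori, rihdimvvet), so the final letter is not what conditions the rule; the second-to-last letter is.
"fekuzr" has second-to-last letter 'z'. The stems whose second-to-last letter is 'z' (havazf → havazfoth, zukatazw → zukatazwoth, vevguzv → vevguzvoth) add -oth.
So fekuzr → fekuzroth.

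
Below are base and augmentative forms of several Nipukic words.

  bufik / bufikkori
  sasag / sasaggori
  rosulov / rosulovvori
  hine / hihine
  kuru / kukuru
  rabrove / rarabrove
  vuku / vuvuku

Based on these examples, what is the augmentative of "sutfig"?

rosulov and rabrove both begin with r- yet inflect differently (rosulovvori, rarabrove), so the first letter is not what conditions the rule; whether the stem ends in a vowel or a consonant is.
"sutfig" ends in a consonant. The stems ending in a consonant (bufik → bufikkori, sasag → sasaggori, rosulov → rosulovvori) double the final consonant and add -ori.
So sutfig → sutfiggori.

sutfiggori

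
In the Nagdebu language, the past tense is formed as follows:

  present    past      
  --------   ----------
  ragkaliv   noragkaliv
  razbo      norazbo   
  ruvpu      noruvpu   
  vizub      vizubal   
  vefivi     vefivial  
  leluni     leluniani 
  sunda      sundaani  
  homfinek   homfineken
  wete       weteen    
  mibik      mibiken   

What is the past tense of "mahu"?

mahuen

vefivi and leluni both end in -i yet inflect differently (vefivial, leluniani), so the final letter is not what conditions the rule; the first letter is.
"mahu" begins with m-. The one such stem in the data (mibik → mibiken) adds -en, so the same rule applies.
The other patterns: stems beginning with r- add the prefix no-; stems beginning with v- add -al; stems beginning with l- or s- add -ani.
So mahu → mahuen.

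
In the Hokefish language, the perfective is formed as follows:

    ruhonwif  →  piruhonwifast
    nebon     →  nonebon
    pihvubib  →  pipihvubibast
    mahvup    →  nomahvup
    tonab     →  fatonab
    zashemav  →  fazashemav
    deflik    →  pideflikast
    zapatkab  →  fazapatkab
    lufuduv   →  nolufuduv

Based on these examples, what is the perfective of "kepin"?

"kepin" has last vowel 'i'. The stems whose last vowel is 'i' (pihvubib → pipihvubibast, deflik → pideflikast, ruhonwif → piruhonwifast) add pi- … -ast around the stem.
The other patterns: stems whose last vowel is 'a' add the prefix fa-; stems whose last vowel is 'o' or 'u' add the prefix no-.
So kepin → pikepinast.

pikepinast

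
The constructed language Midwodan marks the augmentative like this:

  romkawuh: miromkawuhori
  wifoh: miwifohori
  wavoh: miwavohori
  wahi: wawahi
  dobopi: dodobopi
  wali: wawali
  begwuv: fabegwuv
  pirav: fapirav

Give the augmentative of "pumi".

pupumi

"pumi" ends in -i. The stems ending in -i (wahi → wawahi, dobopi → dodobopi, wali → wawali) repeat the first consonant+vowel as a prefix.
So pumi → pupumi.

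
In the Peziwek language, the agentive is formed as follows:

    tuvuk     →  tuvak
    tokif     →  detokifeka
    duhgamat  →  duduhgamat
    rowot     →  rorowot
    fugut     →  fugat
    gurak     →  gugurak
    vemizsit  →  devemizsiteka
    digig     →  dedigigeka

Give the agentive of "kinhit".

vemizsit and fugut both end in -t yet inflect differently (devemizsiteka, fugat), so the final letter is not what conditions the rule; the last vowel is.
"kinhit" has last vowel 'i'. The stems whose last vowel is 'i' (tokif → detokifeka, vemizsit → devemizsiteka, digig → dedigigeka) add de- … -eka around the stem.
So kinhit → dekinhiteka.

dekinhiteka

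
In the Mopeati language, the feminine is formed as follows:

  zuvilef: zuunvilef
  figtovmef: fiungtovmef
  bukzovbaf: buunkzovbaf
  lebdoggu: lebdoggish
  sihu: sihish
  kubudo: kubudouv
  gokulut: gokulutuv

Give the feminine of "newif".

lebdoggu and gokulut both have last vowel 'u' yet inflect differently (lebdoggish, gokulutuv), so the last vowel is not what conditions the rule; the final letter is.
"newif" ends in -f. The stems ending in -f (zuvilef → zuunvilef, figtovmef → fiungtovmef, bukzovbaf → buunkzovbaf) insert -un- after the first vowel.
So newif → neunwif.

neunwif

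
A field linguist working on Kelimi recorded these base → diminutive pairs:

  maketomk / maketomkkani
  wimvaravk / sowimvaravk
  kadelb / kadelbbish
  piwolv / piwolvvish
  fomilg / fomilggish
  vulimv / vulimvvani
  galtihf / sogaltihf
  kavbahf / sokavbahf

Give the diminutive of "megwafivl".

piwolv and vulimv both end in -v yet inflect differently (piwolvvish, vulimvvani), so the final letter is not what conditions the rule; the second-to-last letter is.
"megwafivl" has second-to-last letter 'v'. The one such stem in the data (wimvaravk → sowimvaravk) adds the prefix so-, so the same rule applies.
The other patterns: stems whose second-to-last letter is 'l' double the final consonant and add -ish; stems whose second-to-last letter is 'm' double the final consonant and add -ani.
So megwafivl → somegwafivl.

somegwafivl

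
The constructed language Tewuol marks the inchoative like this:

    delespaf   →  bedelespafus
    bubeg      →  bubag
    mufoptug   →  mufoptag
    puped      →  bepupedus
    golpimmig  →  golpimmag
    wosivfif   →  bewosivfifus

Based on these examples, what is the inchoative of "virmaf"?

bevirmafus

bubeg and puped both have last vowel 'e' yet inflect differently (bubag, bepupedus), so the last vowel is not what conditions the rule; the final letter is.
"virmaf" ends in -f. The stems ending in -f (delespaf → bedelespafus, wosivfif → bewosivfifus) add be- … -us around the stem.
The other pattern: stems ending in -g change the last vowel to 'a'.
So virmaf → bevirmafus.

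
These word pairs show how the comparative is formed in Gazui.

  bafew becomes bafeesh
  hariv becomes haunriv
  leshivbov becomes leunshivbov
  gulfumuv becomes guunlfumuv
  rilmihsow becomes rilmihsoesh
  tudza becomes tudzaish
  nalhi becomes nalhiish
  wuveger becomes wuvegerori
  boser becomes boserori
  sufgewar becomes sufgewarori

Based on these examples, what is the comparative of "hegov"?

"hegov" ends in -v. The stems ending in -v (leshivbov → leunshivbov, hariv → haunriv, gulfumuv → guunlfumuv) insert -un- after the first vowel.
The other patterns: stems ending in -r add -ori; stems ending in -w drop the final letter and add -esh; stems ending in -a or -i add -ish.
So hegov → heungov.

heungov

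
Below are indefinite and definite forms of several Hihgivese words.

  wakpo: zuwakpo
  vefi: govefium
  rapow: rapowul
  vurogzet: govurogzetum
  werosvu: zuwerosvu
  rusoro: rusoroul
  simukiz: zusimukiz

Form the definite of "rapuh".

rusoro and wakpo both end in -o yet inflect differently (rusoroul, zuwakpo), so the final letter is not what conditions the rule; the first letter is.
"rapuh" begins with r-. The stems beginning with r- (rusoro → rusoroul, rapow → rapowul) add -ul.
So rapuh → rapuhul.

rapuhul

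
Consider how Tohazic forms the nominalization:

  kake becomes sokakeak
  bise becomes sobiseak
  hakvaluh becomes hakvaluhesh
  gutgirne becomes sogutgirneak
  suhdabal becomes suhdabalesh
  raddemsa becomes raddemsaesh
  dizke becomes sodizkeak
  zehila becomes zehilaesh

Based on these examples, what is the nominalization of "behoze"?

gutgirne and hakvaluh both have 3 vowels yet inflect differently (sogutgirneak, hakvaluhesh), so the number of vowels is not what conditions the rule; the final letter is.
"behoze" ends in -e. The stems ending in -e (dizke → sodizkeak, bise → sobiseak, kake → sokakeak) add so- … -ak around the stem.
So behoze → sobehozeak.

sobehozeak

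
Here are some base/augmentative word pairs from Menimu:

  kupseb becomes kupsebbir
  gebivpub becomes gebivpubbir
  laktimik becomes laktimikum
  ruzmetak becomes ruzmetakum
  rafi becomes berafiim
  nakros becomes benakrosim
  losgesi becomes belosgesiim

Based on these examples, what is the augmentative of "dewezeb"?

laktimik and rafi both have last vowel 'i' yet inflect differently (laktimikum, berafiim), so the last vowel is not what conditions the rule; the final letter is.
"dewezeb" ends in -b. The stems ending in -b (kupseb → kupsebbir, gebivpub → gebivpubbir) double the final consonant and add -ir.
So dewezeb → dewezebbir.

dewezebbir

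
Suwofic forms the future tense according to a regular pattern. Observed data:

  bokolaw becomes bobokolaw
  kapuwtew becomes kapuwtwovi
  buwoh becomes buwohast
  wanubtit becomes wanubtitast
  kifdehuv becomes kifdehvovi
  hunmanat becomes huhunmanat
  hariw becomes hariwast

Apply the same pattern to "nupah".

kapuwtew and bokolaw both end in -w yet inflect differently (kapuwtwovi, bobokolaw), so the final letter is not what conditions the rule; the last vowel is.
"nupah" has last vowel 'a'. The stems whose last vowel is 'a' (bokolaw → bobokolaw, hunmanat → huhunmanat) repeat the first consonant+vowel as a prefix.
So nupah → nunupah.

nunupah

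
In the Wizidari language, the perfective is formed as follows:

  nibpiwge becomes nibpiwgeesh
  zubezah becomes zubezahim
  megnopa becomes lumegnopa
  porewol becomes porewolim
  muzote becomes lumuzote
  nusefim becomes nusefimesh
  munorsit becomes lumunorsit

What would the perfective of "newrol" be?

newrolesh

"newrol" begins with n-. The stems beginning with n- (nusefim → nusefimesh, nibpiwge → nibpiwgeesh) add -esh.
So newrol → newrolesh.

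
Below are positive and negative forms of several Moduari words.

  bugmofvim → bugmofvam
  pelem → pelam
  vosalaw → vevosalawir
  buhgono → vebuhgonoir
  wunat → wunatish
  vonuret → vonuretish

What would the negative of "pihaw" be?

vepihawir

"pihaw" ends in -w. The one such stem in the data (vosalaw → vevosalawir) adds ve- … -ir around the stem, so the same rule applies.
So pihaw → vepihawir.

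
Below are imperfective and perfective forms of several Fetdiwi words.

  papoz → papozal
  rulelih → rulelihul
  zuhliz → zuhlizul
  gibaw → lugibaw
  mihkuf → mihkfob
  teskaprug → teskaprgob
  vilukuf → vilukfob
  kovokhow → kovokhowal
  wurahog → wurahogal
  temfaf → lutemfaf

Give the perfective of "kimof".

temfaf and mihkuf both end in -f yet inflect differently (lutemfaf, mihkfob), so the final letter is not what conditions the rule; the last vowel is.
"kimof" has last vowel 'o'. The stems whose last vowel is 'o' (kovokhow → kovokhowal, papoz → papozal, wurahog → wurahogal) add -al.
The other patterns: stems whose last vowel is 'a' add the prefix lu-; stems whose last vowel is 'u' delete the last vowel and add -ob; stems whose last vowel is 'i' add -ul.
So kimof → kimofal.

kimofal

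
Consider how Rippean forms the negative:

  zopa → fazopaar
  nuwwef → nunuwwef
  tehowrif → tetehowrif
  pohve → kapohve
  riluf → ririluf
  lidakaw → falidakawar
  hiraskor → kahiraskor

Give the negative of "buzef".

"buzef" ends in -f. The stems ending in -f (riluf → ririluf, tehowrif → tetehowrif, nuwwef → nunuwwef) repeat the first consonant+vowel as a prefix.
The other patterns: stems ending in -e or -r add the prefix ka-; stems ending in -a or -w add fa- … -ar around the stem.
So buzef → bubuzef.

bubuzef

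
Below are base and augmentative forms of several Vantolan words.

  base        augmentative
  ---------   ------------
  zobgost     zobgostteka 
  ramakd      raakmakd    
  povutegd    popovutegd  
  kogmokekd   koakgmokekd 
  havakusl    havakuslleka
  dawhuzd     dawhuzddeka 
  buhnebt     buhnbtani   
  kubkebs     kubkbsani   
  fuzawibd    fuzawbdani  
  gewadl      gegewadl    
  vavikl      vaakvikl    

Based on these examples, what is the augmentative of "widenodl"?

kogmokekd and fuzawibd both end in -d yet inflect differently (koakgmokekd, fuzawbdani), so the final letter is not what conditions the rule; the second-to-last letter is.
"widenodl" has second-to-last letter 'd'. The one such stem in the data (gewadl → gegewadl) repeats the first consonant+vowel as a prefix (as does povutegd), so the same rule applies.
The other patterns: stems whose second-to-last letter is 'k' insert -ak- after the first vowel; stems whose second-to-last letter is 'b' delete the last vowel and add -ani; stems whose second-to-last letter is 's' or 'z' double the final consonant and add -eka.
So widenodl → wiwidenodl.

wiwidenodl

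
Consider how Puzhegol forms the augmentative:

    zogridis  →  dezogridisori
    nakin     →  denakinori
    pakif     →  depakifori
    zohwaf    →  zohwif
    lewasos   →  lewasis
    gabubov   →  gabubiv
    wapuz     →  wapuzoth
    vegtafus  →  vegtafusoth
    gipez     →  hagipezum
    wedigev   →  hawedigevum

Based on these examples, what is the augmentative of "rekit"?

"rekit" has last vowel 'i'. The stems whose last vowel is 'i' (zogridis → dezogridisori, nakin → denakinori, pakif → depakifori) add de- … -ori around the stem.
So rekit → derekitori.

derekitori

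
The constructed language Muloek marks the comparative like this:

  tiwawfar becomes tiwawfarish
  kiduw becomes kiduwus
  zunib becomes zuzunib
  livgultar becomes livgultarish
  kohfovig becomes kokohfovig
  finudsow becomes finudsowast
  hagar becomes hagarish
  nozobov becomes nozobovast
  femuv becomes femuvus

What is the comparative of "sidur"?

nozobov and femuv both end in -v yet inflect differently (nozobovast, femuvus), so the final letter is not what conditions the rule; the last vowel is.
"sidur" has last vowel 'u'. The stems whose last vowel is 'u' (femuv → femuvus, kiduw → kiduwus) add -us.
The other patterns: stems whose last vowel is 'i' repeat the first consonant+vowel as a prefix; stems whose last vowel is 'a' add -ish; stems whose last vowel is 'o' add -ast.
So sidur → sidurus.

sidurus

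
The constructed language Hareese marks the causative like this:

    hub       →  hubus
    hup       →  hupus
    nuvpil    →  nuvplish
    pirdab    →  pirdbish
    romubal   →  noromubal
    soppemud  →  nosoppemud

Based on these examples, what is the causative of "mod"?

modus

hub and pirdab both end in -b yet inflect differently (hubus, pirdbish), so the final letter is not what conditions the rule; the number of vowels is.
"mod" has 1 vowel. The stems with 1 vowel (hub → hubus, hup → hupus) add -us.
So mod → modus.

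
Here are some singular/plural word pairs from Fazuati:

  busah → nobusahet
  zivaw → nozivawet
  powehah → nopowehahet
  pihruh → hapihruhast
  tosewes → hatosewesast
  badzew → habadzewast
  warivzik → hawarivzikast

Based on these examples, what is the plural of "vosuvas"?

novosuvaset

"vosuvas" has last vowel 'a'. The stems whose last vowel is 'a' (busah → nobusahet, zivaw → nozivawet, powehah → nopowehahet) add no- … -et around the stem.
The other pattern: stems whose last vowel is 'e', 'i' or 'u' add ha- … -ast around the stem.
So vosuvas → novosuvaset.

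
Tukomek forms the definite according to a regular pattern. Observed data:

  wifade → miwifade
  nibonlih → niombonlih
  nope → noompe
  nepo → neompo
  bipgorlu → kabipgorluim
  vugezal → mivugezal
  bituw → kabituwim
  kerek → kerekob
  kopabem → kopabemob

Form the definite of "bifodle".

kabifodleim

nope and wifade both end in -e yet inflect differently (noompe, miwifade), so the final letter is not what conditions the rule; the first letter is.
"bifodle" begins with b-. The stems beginning with b- (bituw → kabituwim, bipgorlu → kabipgorluim) add ka- … -im around the stem.
The other patterns: stems beginning with k- add -ob; stems beginning with n- insert -om- after the first vowel; stems beginning with v- or w- add the prefix mi-.
So bifodle → kabifodleim.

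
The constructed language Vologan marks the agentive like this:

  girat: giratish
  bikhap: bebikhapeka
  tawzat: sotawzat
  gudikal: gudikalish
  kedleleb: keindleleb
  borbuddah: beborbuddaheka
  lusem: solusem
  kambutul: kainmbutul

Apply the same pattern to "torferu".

sotorferu

kambutul and gudikal both end in -l yet inflect differently (kainmbutul, gudikalish), so the final letter is not what conditions the rule; the first letter is.
"torferu" begins with t-. The one such stem in the data (tawzat → sotawzat) adds the prefix so-, so the same rule applies.
The other patterns: stems beginning with k- insert -in- after the first vowel; stems beginning with b- add be- … -eka around the stem; stems beginning with g- add -ish.
So torferu → sotorferu.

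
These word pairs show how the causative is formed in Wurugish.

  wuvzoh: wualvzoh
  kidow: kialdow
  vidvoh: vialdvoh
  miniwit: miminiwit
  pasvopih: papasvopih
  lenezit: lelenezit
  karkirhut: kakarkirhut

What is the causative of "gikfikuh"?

gigikfikuh

"gikfikuh" has last vowel 'u'. The one such stem in the data (karkirhut → kakarkirhut) repeats the first consonant+vowel as a prefix (as do miniwit, pasvopih), so the same rule applies.
So gikfikuh → gigikfikuh.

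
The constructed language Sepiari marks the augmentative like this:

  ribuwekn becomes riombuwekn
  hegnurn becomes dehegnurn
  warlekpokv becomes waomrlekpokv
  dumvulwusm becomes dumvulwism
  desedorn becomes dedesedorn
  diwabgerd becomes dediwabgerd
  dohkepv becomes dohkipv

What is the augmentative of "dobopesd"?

ribuwekn and hegnurn both end in -n yet inflect differently (riombuwekn, dehegnurn), so the final letter is not what conditions the rule; the second-to-last letter is.
"dobopesd" has second-to-last letter 's'. The one such stem in the data (dumvulwusm → dumvulwism) changes the last vowel to 'i' (as does dohkepv), so the same rule applies.
So dobopesd → dobopisd.

dobopisd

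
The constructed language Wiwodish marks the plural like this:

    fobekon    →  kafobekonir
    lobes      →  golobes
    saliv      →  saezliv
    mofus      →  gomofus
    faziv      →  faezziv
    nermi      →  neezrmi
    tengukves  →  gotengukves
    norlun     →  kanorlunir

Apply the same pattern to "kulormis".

gokulormis

norlun and mofus both have last vowel 'u' yet inflect differently (kanorlunir, gomofus), so the last vowel is not what conditions the rule; the final letter is.
"kulormis" ends in -s. The stems ending in -s (mofus → gomofus, tengukves → gotengukves, lobes → golobes) add the prefix go-.
The other patterns: stems ending in -n add ka- … -ir around the stem; stems ending in -i or -v insert -ez- after the first vowel.
So kulormis → gokulormis.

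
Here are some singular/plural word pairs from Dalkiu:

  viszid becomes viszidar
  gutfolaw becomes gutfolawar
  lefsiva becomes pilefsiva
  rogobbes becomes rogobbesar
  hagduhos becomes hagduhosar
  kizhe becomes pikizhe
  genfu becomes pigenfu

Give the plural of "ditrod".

kizhe and rogobbes both have last vowel 'e' yet inflect differently (pikizhe, rogobbesar), so the last vowel is not what conditions the rule; whether the stem ends in a vowel or a consonant is.
"ditrod" ends in a consonant. The stems ending in a consonant (viszid → viszidar, rogobbes → rogobbesar, hagduhos → hagduhosar) add -ar.
So ditrod → ditrodar.

ditrodar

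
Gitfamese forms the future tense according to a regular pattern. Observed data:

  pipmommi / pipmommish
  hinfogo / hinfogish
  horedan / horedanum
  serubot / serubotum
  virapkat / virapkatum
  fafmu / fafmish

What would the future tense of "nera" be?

nerish

hinfogo and serubot both have last vowel 'o' yet inflect differently (hinfogish, serubotum), so the last vowel is not what conditions the rule; whether the stem ends in a vowel or a consonant is.
"nera" ends in a vowel. The stems ending in a vowel (fafmu → fafmish, pipmommi → pipmommish, hinfogo → hinfogish) drop the final letter and add -ish.
The other pattern: stems ending in a consonant add -um.
So nera → nerish.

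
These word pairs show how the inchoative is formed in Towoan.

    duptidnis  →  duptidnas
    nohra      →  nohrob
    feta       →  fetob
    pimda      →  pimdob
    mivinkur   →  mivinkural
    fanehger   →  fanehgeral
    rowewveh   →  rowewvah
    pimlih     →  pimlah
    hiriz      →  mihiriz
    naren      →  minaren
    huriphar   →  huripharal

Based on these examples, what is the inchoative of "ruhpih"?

"ruhpih" ends in -h. The stems ending in -h (pimlih → pimlah, rowewveh → rowewvah) change the last vowel to 'a'.
The other patterns: stems ending in -n or -z add the prefix mi-; stems ending in -r add -al; stems ending in -a drop the final letter and add -ob.
So ruhpih → ruhpah.

ruhpah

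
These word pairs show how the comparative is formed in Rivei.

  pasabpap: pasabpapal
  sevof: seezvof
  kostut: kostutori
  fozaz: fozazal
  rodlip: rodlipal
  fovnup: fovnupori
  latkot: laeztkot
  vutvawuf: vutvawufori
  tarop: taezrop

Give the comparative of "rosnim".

tarop and fovnup both end in -p yet inflect differently (taezrop, fovnupori), so the final letter is not what conditions the rule; the last vowel is.
"rosnim" has last vowel 'i'. The one such stem in the data (rodlip → rodlipal) adds -al, so the same rule applies.
The other patterns: stems whose last vowel is 'o' insert -ez- after the first vowel; stems whose last vowel is 'u' add -ori.
So rosnim → rosnimal.

rosnimal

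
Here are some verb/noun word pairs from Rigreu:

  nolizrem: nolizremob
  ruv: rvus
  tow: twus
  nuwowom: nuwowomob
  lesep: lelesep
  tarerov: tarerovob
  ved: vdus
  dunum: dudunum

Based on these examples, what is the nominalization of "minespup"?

"minespup" has 3 vowels. The stems with 3 vowels (nolizrem → nolizremob, tarerov → tarerovob, nuwowom → nuwowomob) add -ob.
The other patterns: stems with 1 vowel delete the last vowel and add -us; stems with 2 vowels repeat the first consonant+vowel as a prefix.
So minespup → minespupob.

minespupob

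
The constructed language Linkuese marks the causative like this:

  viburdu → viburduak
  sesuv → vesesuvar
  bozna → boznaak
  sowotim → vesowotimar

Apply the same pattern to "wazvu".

sesuv and viburdu both have last vowel 'u' yet inflect differently (vesesuvar, viburduak), so the last vowel is not what conditions the rule; whether the stem ends in a vowel or a consonant is.
"wazvu" ends in a vowel. The stems ending in a vowel (viburdu → viburduak, bozna → boznaak) add -ak.
So wazvu → wazvuak.

wazvuak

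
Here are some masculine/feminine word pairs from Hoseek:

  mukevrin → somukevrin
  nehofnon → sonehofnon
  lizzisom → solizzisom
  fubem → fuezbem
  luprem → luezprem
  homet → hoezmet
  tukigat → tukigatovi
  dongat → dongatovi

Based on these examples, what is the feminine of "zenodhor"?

sozenodhor

lizzisom and fubem both end in -m yet inflect differently (solizzisom, fuezbem), so the final letter is not what conditions the rule; the last vowel is.
"zenodhor" has last vowel 'o'. The stems whose last vowel is 'o' (nehofnon → sonehofnon, lizzisom → solizzisom) add the prefix so-.
The other patterns: stems whose last vowel is 'e' insert -ez- after the first vowel; stems whose last vowel is 'a' add -ovi.
So zenodhor → sozenodhor.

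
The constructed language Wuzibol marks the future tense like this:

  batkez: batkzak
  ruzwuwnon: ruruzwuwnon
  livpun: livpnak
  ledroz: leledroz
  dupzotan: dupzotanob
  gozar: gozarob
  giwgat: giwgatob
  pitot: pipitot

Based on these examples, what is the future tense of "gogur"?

giwgat and pitot both end in -t yet inflect differently (giwgatob, pipitot), so the final letter is not what conditions the rule; the last vowel is.
"gogur" has last vowel 'u'. The one such stem in the data (livpun → livpnak) deletes the last vowel and adds -ak (as does batkez), so the same rule applies.
The other patterns: stems whose last vowel is 'a' add -ob; stems whose last vowel is 'o' repeat the first consonant+vowel as a prefix.
So gogur → gograk.

gograk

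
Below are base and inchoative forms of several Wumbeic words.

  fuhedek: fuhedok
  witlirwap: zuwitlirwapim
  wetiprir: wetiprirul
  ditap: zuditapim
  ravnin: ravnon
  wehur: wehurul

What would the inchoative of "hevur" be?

ravnin and wetiprir both have last vowel 'i' yet inflect differently (ravnon, wetiprirul), so the last vowel is not what conditions the rule; the final letter is.
"hevur" ends in -r. The stems ending in -r (wehur → wehurul, wetiprir → wetiprirul) add -ul.
So hevur → hevurul.

hevurul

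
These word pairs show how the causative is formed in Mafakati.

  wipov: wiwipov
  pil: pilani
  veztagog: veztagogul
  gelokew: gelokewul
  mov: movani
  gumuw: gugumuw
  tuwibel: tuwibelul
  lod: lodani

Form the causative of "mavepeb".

mov and wipov both end in -v yet inflect differently (movani, wiwipov), so the final letter is not what conditions the rule; the number of vowels is.
"mavepeb" has 3 vowels. The stems with 3 vowels (gelokew → gelokewul, tuwibel → tuwibelul, veztagog → veztagogul) add -ul.
So mavepeb → mavepebul.

mavepebul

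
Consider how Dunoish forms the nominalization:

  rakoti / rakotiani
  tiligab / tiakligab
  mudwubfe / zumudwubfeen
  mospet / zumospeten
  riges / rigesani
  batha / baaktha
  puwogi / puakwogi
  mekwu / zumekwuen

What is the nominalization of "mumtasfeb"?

rakoti and puwogi both end in -i yet inflect differently (rakotiani, puakwogi), so the final letter is not what conditions the rule; the first letter is.
"mumtasfeb" begins with m-. The stems beginning with m- (mekwu → zumekwuen, mospet → zumospeten, mudwubfe → zumudwubfeen) add zu- … -en around the stem.
The other patterns: stems beginning with r- add -ani; stems beginning with b-, p- or t- insert -ak- after the first vowel.
So mumtasfeb → zumumtasfeben.

zumumtasfeben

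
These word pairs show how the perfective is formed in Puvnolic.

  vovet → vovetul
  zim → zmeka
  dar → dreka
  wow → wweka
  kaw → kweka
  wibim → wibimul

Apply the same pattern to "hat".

zim and wibim both end in -m yet inflect differently (zmeka, wibimul), so the final letter is not what conditions the rule; the number of vowels is.
"hat" has 1 vowel. The stems with 1 vowel (wow → wweka, dar → dreka, zim → zmeka) delete the last vowel and add -eka.
So hat → hteka.

hteka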